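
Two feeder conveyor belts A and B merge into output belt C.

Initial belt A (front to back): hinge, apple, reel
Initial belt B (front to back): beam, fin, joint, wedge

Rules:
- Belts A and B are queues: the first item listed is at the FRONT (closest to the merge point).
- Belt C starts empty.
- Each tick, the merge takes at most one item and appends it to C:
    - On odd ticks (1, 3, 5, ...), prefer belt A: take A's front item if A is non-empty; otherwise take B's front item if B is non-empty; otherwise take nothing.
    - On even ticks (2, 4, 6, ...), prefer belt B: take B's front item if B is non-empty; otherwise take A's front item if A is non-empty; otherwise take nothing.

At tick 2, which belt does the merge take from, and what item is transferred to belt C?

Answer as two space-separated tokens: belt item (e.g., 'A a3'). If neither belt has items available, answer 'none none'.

Tick 1: prefer A, take hinge from A; A=[apple,reel] B=[beam,fin,joint,wedge] C=[hinge]
Tick 2: prefer B, take beam from B; A=[apple,reel] B=[fin,joint,wedge] C=[hinge,beam]

Answer: B beam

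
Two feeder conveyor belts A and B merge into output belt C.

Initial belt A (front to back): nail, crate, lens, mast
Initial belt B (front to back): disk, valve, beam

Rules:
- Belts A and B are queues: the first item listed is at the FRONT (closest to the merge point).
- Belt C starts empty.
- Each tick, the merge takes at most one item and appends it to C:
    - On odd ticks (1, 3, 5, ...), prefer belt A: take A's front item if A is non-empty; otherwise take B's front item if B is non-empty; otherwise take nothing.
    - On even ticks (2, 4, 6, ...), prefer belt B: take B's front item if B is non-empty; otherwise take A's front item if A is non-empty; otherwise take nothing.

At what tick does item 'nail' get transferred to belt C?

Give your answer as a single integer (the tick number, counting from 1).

Tick 1: prefer A, take nail from A; A=[crate,lens,mast] B=[disk,valve,beam] C=[nail]

Answer: 1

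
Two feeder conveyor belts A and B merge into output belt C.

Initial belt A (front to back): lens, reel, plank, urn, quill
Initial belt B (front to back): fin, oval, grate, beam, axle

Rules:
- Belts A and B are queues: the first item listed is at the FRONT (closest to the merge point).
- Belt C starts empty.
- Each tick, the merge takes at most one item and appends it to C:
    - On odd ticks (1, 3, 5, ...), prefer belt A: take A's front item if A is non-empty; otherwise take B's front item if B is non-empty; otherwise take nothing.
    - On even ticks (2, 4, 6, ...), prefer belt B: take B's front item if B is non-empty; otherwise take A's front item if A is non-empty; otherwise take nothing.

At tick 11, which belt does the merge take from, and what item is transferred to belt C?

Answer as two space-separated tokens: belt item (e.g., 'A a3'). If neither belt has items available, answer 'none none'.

Tick 1: prefer A, take lens from A; A=[reel,plank,urn,quill] B=[fin,oval,grate,beam,axle] C=[lens]
Tick 2: prefer B, take fin from B; A=[reel,plank,urn,quill] B=[oval,grate,beam,axle] C=[lens,fin]
Tick 3: prefer A, take reel from A; A=[plank,urn,quill] B=[oval,grate,beam,axle] C=[lens,fin,reel]
Tick 4: prefer B, take oval from B; A=[plank,urn,quill] B=[grate,beam,axle] C=[lens,fin,reel,oval]
Tick 5: prefer A, take plank from A; A=[urn,quill] B=[grate,beam,axle] C=[lens,fin,reel,oval,plank]
Tick 6: prefer B, take grate from B; A=[urn,quill] B=[beam,axle] C=[lens,fin,reel,oval,plank,grate]
Tick 7: prefer A, take urn from A; A=[quill] B=[beam,axle] C=[lens,fin,reel,oval,plank,grate,urn]
Tick 8: prefer B, take beam from B; A=[quill] B=[axle] C=[lens,fin,reel,oval,plank,grate,urn,beam]
Tick 9: prefer A, take quill from A; A=[-] B=[axle] C=[lens,fin,reel,oval,plank,grate,urn,beam,quill]
Tick 10: prefer B, take axle from B; A=[-] B=[-] C=[lens,fin,reel,oval,plank,grate,urn,beam,quill,axle]
Tick 11: prefer A, both empty, nothing taken; A=[-] B=[-] C=[lens,fin,reel,oval,plank,grate,urn,beam,quill,axle]

Answer: none none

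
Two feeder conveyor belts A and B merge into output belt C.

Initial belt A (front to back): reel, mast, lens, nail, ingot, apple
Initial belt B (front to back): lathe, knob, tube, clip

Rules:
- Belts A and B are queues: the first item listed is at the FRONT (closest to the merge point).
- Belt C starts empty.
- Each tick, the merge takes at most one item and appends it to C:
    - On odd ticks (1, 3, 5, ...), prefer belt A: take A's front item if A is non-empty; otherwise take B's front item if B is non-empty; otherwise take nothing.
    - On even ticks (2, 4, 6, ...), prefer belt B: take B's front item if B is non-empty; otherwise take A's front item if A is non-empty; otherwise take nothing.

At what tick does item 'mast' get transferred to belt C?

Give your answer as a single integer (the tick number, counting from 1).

Tick 1: prefer A, take reel from A; A=[mast,lens,nail,ingot,apple] B=[lathe,knob,tube,clip] C=[reel]
Tick 2: prefer B, take lathe from B; A=[mast,lens,nail,ingot,apple] B=[knob,tube,clip] C=[reel,lathe]
Tick 3: prefer A, take mast from A; A=[lens,nail,ingot,apple] B=[knob,tube,clip] C=[reel,lathe,mast]

Answer: 3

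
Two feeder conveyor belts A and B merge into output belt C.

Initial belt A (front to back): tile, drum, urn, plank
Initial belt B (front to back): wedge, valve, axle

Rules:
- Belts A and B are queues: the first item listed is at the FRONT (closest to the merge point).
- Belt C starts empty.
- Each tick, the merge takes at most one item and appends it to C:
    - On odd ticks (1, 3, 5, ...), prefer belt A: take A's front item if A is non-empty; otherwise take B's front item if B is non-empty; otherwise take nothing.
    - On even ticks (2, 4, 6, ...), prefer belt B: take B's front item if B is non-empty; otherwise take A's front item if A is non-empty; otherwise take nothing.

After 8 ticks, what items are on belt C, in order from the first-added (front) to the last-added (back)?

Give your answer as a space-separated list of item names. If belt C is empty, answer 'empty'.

Answer: tile wedge drum valve urn axle plank

Derivation:
Tick 1: prefer A, take tile from A; A=[drum,urn,plank] B=[wedge,valve,axle] C=[tile]
Tick 2: prefer B, take wedge from B; A=[drum,urn,plank] B=[valve,axle] C=[tile,wedge]
Tick 3: prefer A, take drum from A; A=[urn,plank] B=[valve,axle] C=[tile,wedge,drum]
Tick 4: prefer B, take valve from B; A=[urn,plank] B=[axle] C=[tile,wedge,drum,valve]
Tick 5: prefer A, take urn from A; A=[plank] B=[axle] C=[tile,wedge,drum,valve,urn]
Tick 6: prefer B, take axle from B; A=[plank] B=[-] C=[tile,wedge,drum,valve,urn,axle]
Tick 7: prefer A, take plank from A; A=[-] B=[-] C=[tile,wedge,drum,valve,urn,axle,plank]
Tick 8: prefer B, both empty, nothing taken; A=[-] B=[-] C=[tile,wedge,drum,valve,urn,axle,plank]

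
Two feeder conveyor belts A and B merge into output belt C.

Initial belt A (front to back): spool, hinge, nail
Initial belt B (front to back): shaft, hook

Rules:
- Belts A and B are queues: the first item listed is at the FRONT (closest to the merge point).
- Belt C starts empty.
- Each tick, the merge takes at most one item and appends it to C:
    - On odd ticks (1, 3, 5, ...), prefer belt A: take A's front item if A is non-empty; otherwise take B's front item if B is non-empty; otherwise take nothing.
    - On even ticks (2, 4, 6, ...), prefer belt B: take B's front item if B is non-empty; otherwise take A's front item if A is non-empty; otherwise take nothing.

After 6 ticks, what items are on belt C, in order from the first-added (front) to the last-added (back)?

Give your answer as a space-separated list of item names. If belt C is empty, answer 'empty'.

Tick 1: prefer A, take spool from A; A=[hinge,nail] B=[shaft,hook] C=[spool]
Tick 2: prefer B, take shaft from B; A=[hinge,nail] B=[hook] C=[spool,shaft]
Tick 3: prefer A, take hinge from A; A=[nail] B=[hook] C=[spool,shaft,hinge]
Tick 4: prefer B, take hook from B; A=[nail] B=[-] C=[spool,shaft,hinge,hook]
Tick 5: prefer A, take nail from A; A=[-] B=[-] C=[spool,shaft,hinge,hook,nail]
Tick 6: prefer B, both empty, nothing taken; A=[-] B=[-] C=[spool,shaft,hinge,hook,nail]

Answer: spool shaft hinge hook nail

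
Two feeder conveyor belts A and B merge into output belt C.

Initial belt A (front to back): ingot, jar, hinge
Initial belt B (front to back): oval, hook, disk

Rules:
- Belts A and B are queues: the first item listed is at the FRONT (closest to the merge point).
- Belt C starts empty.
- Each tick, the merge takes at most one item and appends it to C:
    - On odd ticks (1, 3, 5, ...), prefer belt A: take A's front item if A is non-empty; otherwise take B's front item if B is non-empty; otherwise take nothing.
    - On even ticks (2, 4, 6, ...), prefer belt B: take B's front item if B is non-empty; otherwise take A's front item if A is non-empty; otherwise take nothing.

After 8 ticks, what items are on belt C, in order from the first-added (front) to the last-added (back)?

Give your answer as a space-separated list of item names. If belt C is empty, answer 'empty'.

Answer: ingot oval jar hook hinge disk

Derivation:
Tick 1: prefer A, take ingot from A; A=[jar,hinge] B=[oval,hook,disk] C=[ingot]
Tick 2: prefer B, take oval from B; A=[jar,hinge] B=[hook,disk] C=[ingot,oval]
Tick 3: prefer A, take jar from A; A=[hinge] B=[hook,disk] C=[ingot,oval,jar]
Tick 4: prefer B, take hook from B; A=[hinge] B=[disk] C=[ingot,oval,jar,hook]
Tick 5: prefer A, take hinge from A; A=[-] B=[disk] C=[ingot,oval,jar,hook,hinge]
Tick 6: prefer B, take disk from B; A=[-] B=[-] C=[ingot,oval,jar,hook,hinge,disk]
Tick 7: prefer A, both empty, nothing taken; A=[-] B=[-] C=[ingot,oval,jar,hook,hinge,disk]
Tick 8: prefer B, both empty, nothing taken; A=[-] B=[-] C=[ingot,oval,jar,hook,hinge,disk]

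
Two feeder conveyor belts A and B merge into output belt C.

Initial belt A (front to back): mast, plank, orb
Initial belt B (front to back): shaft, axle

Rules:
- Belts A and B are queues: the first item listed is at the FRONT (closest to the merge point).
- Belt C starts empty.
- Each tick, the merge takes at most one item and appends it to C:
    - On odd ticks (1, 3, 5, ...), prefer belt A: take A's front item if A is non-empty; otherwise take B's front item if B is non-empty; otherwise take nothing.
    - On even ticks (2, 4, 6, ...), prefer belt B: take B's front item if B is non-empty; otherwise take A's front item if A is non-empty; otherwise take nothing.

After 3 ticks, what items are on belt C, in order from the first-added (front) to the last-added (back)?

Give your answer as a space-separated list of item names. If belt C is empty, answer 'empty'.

Tick 1: prefer A, take mast from A; A=[plank,orb] B=[shaft,axle] C=[mast]
Tick 2: prefer B, take shaft from B; A=[plank,orb] B=[axle] C=[mast,shaft]
Tick 3: prefer A, take plank from A; A=[orb] B=[axle] C=[mast,shaft,plank]

Answer: mast shaft plank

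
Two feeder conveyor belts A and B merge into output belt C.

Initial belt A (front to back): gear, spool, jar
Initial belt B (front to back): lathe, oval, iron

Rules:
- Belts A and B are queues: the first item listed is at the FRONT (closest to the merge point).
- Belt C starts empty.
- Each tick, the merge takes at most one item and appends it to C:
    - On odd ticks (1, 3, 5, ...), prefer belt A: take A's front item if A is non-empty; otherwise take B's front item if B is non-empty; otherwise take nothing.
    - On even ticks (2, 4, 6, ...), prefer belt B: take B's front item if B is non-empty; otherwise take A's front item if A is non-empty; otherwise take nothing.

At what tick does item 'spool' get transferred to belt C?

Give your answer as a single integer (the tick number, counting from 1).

Tick 1: prefer A, take gear from A; A=[spool,jar] B=[lathe,oval,iron] C=[gear]
Tick 2: prefer B, take lathe from B; A=[spool,jar] B=[oval,iron] C=[gear,lathe]
Tick 3: prefer A, take spool from A; A=[jar] B=[oval,iron] C=[gear,lathe,spool]

Answer: 3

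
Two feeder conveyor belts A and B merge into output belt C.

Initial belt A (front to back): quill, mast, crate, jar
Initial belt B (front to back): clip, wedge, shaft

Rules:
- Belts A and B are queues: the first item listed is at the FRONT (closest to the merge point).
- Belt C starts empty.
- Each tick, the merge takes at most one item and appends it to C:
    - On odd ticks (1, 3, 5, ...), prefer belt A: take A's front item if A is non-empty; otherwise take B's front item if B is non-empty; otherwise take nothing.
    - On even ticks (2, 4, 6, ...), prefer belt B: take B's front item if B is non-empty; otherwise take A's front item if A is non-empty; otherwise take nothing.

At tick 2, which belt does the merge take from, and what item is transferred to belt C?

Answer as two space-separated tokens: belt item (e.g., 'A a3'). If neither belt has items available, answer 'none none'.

Answer: B clip

Derivation:
Tick 1: prefer A, take quill from A; A=[mast,crate,jar] B=[clip,wedge,shaft] C=[quill]
Tick 2: prefer B, take clip from B; A=[mast,crate,jar] B=[wedge,shaft] C=[quill,clip]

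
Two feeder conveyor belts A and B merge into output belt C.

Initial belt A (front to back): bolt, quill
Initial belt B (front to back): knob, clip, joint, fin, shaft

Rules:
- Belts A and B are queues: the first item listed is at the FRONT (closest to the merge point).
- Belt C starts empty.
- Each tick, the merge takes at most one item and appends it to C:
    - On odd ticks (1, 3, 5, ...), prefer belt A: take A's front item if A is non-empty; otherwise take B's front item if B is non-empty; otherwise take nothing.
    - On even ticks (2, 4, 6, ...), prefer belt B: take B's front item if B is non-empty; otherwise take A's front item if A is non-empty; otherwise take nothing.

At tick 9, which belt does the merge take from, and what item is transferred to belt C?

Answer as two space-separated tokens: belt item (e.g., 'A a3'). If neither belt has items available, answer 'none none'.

Answer: none none

Derivation:
Tick 1: prefer A, take bolt from A; A=[quill] B=[knob,clip,joint,fin,shaft] C=[bolt]
Tick 2: prefer B, take knob from B; A=[quill] B=[clip,joint,fin,shaft] C=[bolt,knob]
Tick 3: prefer A, take quill from A; A=[-] B=[clip,joint,fin,shaft] C=[bolt,knob,quill]
Tick 4: prefer B, take clip from B; A=[-] B=[joint,fin,shaft] C=[bolt,knob,quill,clip]
Tick 5: prefer A, take joint from B; A=[-] B=[fin,shaft] C=[bolt,knob,quill,clip,joint]
Tick 6: prefer B, take fin from B; A=[-] B=[shaft] C=[bolt,knob,quill,clip,joint,fin]
Tick 7: prefer A, take shaft from B; A=[-] B=[-] C=[bolt,knob,quill,clip,joint,fin,shaft]
Tick 8: prefer B, both empty, nothing taken; A=[-] B=[-] C=[bolt,knob,quill,clip,joint,fin,shaft]
Tick 9: prefer A, both empty, nothing taken; A=[-] B=[-] C=[bolt,knob,quill,clip,joint,fin,shaft]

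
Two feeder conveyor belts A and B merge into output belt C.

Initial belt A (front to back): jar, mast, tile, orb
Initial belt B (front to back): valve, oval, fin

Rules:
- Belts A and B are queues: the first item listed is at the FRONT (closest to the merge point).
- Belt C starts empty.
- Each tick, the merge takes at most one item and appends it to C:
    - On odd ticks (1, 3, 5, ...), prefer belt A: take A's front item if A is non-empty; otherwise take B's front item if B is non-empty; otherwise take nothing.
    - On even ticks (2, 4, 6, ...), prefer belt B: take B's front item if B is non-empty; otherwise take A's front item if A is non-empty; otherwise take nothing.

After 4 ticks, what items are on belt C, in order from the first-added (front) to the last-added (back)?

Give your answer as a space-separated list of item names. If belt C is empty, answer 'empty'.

Answer: jar valve mast oval

Derivation:
Tick 1: prefer A, take jar from A; A=[mast,tile,orb] B=[valve,oval,fin] C=[jar]
Tick 2: prefer B, take valve from B; A=[mast,tile,orb] B=[oval,fin] C=[jar,valve]
Tick 3: prefer A, take mast from A; A=[tile,orb] B=[oval,fin] C=[jar,valve,mast]
Tick 4: prefer B, take oval from B; A=[tile,orb] B=[fin] C=[jar,valve,mast,oval]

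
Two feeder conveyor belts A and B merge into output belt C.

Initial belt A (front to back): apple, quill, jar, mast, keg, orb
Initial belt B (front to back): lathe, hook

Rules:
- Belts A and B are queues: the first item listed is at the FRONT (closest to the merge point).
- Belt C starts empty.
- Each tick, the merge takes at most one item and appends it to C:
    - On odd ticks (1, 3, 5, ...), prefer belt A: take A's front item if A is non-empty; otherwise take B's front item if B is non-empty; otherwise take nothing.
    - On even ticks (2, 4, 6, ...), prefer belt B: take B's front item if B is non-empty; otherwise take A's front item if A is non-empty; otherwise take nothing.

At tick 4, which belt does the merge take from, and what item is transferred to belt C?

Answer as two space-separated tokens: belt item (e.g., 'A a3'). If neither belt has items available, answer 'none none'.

Answer: B hook

Derivation:
Tick 1: prefer A, take apple from A; A=[quill,jar,mast,keg,orb] B=[lathe,hook] C=[apple]
Tick 2: prefer B, take lathe from B; A=[quill,jar,mast,keg,orb] B=[hook] C=[apple,lathe]
Tick 3: prefer A, take quill from A; A=[jar,mast,keg,orb] B=[hook] C=[apple,lathe,quill]
Tick 4: prefer B, take hook from B; A=[jar,mast,keg,orb] B=[-] C=[apple,lathe,quill,hook]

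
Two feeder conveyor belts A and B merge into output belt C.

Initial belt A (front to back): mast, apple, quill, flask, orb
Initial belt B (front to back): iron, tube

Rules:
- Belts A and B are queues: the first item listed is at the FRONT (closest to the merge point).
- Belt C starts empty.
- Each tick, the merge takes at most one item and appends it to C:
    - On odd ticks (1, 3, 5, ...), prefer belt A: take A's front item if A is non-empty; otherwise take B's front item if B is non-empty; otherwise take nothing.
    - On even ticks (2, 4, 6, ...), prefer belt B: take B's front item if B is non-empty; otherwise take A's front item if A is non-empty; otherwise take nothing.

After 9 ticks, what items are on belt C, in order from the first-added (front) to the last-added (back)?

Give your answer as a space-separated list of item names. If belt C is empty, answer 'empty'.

Tick 1: prefer A, take mast from A; A=[apple,quill,flask,orb] B=[iron,tube] C=[mast]
Tick 2: prefer B, take iron from B; A=[apple,quill,flask,orb] B=[tube] C=[mast,iron]
Tick 3: prefer A, take apple from A; A=[quill,flask,orb] B=[tube] C=[mast,iron,apple]
Tick 4: prefer B, take tube from B; A=[quill,flask,orb] B=[-] C=[mast,iron,apple,tube]
Tick 5: prefer A, take quill from A; A=[flask,orb] B=[-] C=[mast,iron,apple,tube,quill]
Tick 6: prefer B, take flask from A; A=[orb] B=[-] C=[mast,iron,apple,tube,quill,flask]
Tick 7: prefer A, take orb from A; A=[-] B=[-] C=[mast,iron,apple,tube,quill,flask,orb]
Tick 8: prefer B, both empty, nothing taken; A=[-] B=[-] C=[mast,iron,apple,tube,quill,flask,orb]
Tick 9: prefer A, both empty, nothing taken; A=[-] B=[-] C=[mast,iron,apple,tube,quill,flask,orb]

Answer: mast iron apple tube quill flask orb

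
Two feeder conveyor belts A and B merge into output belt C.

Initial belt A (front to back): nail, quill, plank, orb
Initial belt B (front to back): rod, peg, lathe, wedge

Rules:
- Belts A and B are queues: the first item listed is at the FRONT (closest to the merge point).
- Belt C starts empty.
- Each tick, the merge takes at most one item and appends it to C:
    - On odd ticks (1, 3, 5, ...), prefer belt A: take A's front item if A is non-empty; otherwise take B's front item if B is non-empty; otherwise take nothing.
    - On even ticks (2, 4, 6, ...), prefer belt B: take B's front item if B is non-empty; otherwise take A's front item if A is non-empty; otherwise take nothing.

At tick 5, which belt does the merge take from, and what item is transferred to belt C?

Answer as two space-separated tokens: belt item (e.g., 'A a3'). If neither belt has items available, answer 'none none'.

Tick 1: prefer A, take nail from A; A=[quill,plank,orb] B=[rod,peg,lathe,wedge] C=[nail]
Tick 2: prefer B, take rod from B; A=[quill,plank,orb] B=[peg,lathe,wedge] C=[nail,rod]
Tick 3: prefer A, take quill from A; A=[plank,orb] B=[peg,lathe,wedge] C=[nail,rod,quill]
Tick 4: prefer B, take peg from B; A=[plank,orb] B=[lathe,wedge] C=[nail,rod,quill,peg]
Tick 5: prefer A, take plank from A; A=[orb] B=[lathe,wedge] C=[nail,rod,quill,peg,plank]

Answer: A plank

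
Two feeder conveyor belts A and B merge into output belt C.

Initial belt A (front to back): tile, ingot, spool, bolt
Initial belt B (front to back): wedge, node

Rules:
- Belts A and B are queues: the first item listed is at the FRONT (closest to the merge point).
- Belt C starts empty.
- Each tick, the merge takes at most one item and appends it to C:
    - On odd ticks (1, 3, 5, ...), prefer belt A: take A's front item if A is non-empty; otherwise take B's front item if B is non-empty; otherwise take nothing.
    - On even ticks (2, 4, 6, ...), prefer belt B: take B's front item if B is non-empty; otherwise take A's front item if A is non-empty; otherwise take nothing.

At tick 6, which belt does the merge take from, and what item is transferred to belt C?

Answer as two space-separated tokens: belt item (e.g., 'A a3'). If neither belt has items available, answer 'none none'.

Tick 1: prefer A, take tile from A; A=[ingot,spool,bolt] B=[wedge,node] C=[tile]
Tick 2: prefer B, take wedge from B; A=[ingot,spool,bolt] B=[node] C=[tile,wedge]
Tick 3: prefer A, take ingot from A; A=[spool,bolt] B=[node] C=[tile,wedge,ingot]
Tick 4: prefer B, take node from B; A=[spool,bolt] B=[-] C=[tile,wedge,ingot,node]
Tick 5: prefer A, take spool from A; A=[bolt] B=[-] C=[tile,wedge,ingot,node,spool]
Tick 6: prefer B, take bolt from A; A=[-] B=[-] C=[tile,wedge,ingot,node,spool,bolt]

Answer: A bolt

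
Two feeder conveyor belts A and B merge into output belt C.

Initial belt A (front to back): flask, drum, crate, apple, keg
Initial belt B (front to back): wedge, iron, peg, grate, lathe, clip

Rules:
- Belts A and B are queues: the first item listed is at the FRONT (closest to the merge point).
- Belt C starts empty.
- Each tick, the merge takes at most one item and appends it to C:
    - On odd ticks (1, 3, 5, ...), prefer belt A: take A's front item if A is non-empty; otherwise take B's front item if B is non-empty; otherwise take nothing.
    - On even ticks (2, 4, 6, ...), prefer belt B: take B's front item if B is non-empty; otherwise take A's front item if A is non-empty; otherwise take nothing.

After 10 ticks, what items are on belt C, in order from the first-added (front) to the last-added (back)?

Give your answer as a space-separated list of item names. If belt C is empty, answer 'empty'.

Tick 1: prefer A, take flask from A; A=[drum,crate,apple,keg] B=[wedge,iron,peg,grate,lathe,clip] C=[flask]
Tick 2: prefer B, take wedge from B; A=[drum,crate,apple,keg] B=[iron,peg,grate,lathe,clip] C=[flask,wedge]
Tick 3: prefer A, take drum from A; A=[crate,apple,keg] B=[iron,peg,grate,lathe,clip] C=[flask,wedge,drum]
Tick 4: prefer B, take iron from B; A=[crate,apple,keg] B=[peg,grate,lathe,clip] C=[flask,wedge,drum,iron]
Tick 5: prefer A, take crate from A; A=[apple,keg] B=[peg,grate,lathe,clip] C=[flask,wedge,drum,iron,crate]
Tick 6: prefer B, take peg from B; A=[apple,keg] B=[grate,lathe,clip] C=[flask,wedge,drum,iron,crate,peg]
Tick 7: prefer A, take apple from A; A=[keg] B=[grate,lathe,clip] C=[flask,wedge,drum,iron,crate,peg,apple]
Tick 8: prefer B, take grate from B; A=[keg] B=[lathe,clip] C=[flask,wedge,drum,iron,crate,peg,apple,grate]
Tick 9: prefer A, take keg from A; A=[-] B=[lathe,clip] C=[flask,wedge,drum,iron,crate,peg,apple,grate,keg]
Tick 10: prefer B, take lathe from B; A=[-] B=[clip] C=[flask,wedge,drum,iron,crate,peg,apple,grate,keg,lathe]

Answer: flask wedge drum iron crate peg apple grate keg lathe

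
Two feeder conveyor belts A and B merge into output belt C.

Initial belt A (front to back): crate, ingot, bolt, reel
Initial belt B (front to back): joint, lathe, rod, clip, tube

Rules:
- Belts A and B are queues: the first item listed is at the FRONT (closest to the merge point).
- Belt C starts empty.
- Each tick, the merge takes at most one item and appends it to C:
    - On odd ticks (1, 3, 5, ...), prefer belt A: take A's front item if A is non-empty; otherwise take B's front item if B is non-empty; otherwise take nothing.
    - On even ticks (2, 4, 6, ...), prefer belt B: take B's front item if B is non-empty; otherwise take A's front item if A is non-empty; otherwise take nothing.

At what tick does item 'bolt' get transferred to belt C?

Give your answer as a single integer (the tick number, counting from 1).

Tick 1: prefer A, take crate from A; A=[ingot,bolt,reel] B=[joint,lathe,rod,clip,tube] C=[crate]
Tick 2: prefer B, take joint from B; A=[ingot,bolt,reel] B=[lathe,rod,clip,tube] C=[crate,joint]
Tick 3: prefer A, take ingot from A; A=[bolt,reel] B=[lathe,rod,clip,tube] C=[crate,joint,ingot]
Tick 4: prefer B, take lathe from B; A=[bolt,reel] B=[rod,clip,tube] C=[crate,joint,ingot,lathe]
Tick 5: prefer A, take bolt from A; A=[reel] B=[rod,clip,tube] C=[crate,joint,ingot,lathe,bolt]

Answer: 5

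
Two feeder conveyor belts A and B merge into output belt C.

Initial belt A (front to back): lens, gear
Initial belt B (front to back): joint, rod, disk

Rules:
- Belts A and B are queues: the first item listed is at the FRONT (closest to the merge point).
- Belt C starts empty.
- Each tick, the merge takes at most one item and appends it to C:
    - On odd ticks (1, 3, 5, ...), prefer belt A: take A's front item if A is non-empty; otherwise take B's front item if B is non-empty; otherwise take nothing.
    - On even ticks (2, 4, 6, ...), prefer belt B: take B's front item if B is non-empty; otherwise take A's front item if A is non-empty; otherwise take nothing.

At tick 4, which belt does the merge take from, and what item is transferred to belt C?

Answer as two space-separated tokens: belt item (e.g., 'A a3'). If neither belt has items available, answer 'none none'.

Tick 1: prefer A, take lens from A; A=[gear] B=[joint,rod,disk] C=[lens]
Tick 2: prefer B, take joint from B; A=[gear] B=[rod,disk] C=[lens,joint]
Tick 3: prefer A, take gear from A; A=[-] B=[rod,disk] C=[lens,joint,gear]
Tick 4: prefer B, take rod from B; A=[-] B=[disk] C=[lens,joint,gear,rod]

Answer: B rod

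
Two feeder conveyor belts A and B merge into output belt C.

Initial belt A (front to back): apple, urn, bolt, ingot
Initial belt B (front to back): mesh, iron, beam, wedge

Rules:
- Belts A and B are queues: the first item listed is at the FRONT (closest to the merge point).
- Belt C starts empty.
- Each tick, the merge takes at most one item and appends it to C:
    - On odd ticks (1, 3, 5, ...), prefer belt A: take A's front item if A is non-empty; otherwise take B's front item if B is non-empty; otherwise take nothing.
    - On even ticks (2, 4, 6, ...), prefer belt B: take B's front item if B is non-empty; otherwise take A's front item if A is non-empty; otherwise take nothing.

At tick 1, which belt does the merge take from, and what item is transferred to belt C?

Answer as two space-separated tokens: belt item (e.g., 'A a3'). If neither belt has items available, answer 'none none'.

Answer: A apple

Derivation:
Tick 1: prefer A, take apple from A; A=[urn,bolt,ingot] B=[mesh,iron,beam,wedge] C=[apple]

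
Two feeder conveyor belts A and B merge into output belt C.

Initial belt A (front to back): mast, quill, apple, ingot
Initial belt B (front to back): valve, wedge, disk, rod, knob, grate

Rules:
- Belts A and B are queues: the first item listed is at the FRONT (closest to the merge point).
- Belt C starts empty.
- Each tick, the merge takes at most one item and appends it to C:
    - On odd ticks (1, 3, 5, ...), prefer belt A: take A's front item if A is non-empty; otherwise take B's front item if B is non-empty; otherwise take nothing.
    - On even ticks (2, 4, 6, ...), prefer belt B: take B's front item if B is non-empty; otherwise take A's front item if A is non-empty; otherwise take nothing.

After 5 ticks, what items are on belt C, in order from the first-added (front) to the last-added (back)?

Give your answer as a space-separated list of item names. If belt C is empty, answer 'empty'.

Tick 1: prefer A, take mast from A; A=[quill,apple,ingot] B=[valve,wedge,disk,rod,knob,grate] C=[mast]
Tick 2: prefer B, take valve from B; A=[quill,apple,ingot] B=[wedge,disk,rod,knob,grate] C=[mast,valve]
Tick 3: prefer A, take quill from A; A=[apple,ingot] B=[wedge,disk,rod,knob,grate] C=[mast,valve,quill]
Tick 4: prefer B, take wedge from B; A=[apple,ingot] B=[disk,rod,knob,grate] C=[mast,valve,quill,wedge]
Tick 5: prefer A, take apple from A; A=[ingot] B=[disk,rod,knob,grate] C=[mast,valve,quill,wedge,apple]

Answer: mast valve quill wedge apple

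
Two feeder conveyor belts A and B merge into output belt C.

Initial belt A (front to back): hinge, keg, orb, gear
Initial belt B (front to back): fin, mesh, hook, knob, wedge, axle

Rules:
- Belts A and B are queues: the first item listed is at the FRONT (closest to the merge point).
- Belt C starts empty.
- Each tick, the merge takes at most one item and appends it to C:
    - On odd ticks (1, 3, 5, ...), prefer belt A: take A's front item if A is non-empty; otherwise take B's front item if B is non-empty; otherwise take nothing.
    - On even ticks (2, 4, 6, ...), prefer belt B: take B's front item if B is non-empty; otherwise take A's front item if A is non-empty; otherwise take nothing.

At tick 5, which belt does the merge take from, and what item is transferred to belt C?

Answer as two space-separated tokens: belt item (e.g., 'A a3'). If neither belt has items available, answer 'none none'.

Tick 1: prefer A, take hinge from A; A=[keg,orb,gear] B=[fin,mesh,hook,knob,wedge,axle] C=[hinge]
Tick 2: prefer B, take fin from B; A=[keg,orb,gear] B=[mesh,hook,knob,wedge,axle] C=[hinge,fin]
Tick 3: prefer A, take keg from A; A=[orb,gear] B=[mesh,hook,knob,wedge,axle] C=[hinge,fin,keg]
Tick 4: prefer B, take mesh from B; A=[orb,gear] B=[hook,knob,wedge,axle] C=[hinge,fin,keg,mesh]
Tick 5: prefer A, take orb from A; A=[gear] B=[hook,knob,wedge,axle] C=[hinge,fin,keg,mesh,orb]

Answer: A orb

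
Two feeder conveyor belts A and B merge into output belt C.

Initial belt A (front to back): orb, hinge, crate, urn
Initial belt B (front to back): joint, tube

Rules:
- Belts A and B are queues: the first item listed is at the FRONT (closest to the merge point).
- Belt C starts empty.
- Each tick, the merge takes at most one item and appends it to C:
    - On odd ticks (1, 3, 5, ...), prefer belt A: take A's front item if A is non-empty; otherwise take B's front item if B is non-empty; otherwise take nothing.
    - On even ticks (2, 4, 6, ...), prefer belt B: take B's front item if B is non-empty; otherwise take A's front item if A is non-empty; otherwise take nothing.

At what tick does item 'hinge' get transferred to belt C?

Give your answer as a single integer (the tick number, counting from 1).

Answer: 3

Derivation:
Tick 1: prefer A, take orb from A; A=[hinge,crate,urn] B=[joint,tube] C=[orb]
Tick 2: prefer B, take joint from B; A=[hinge,crate,urn] B=[tube] C=[orb,joint]
Tick 3: prefer A, take hinge from A; A=[crate,urn] B=[tube] C=[orb,joint,hinge]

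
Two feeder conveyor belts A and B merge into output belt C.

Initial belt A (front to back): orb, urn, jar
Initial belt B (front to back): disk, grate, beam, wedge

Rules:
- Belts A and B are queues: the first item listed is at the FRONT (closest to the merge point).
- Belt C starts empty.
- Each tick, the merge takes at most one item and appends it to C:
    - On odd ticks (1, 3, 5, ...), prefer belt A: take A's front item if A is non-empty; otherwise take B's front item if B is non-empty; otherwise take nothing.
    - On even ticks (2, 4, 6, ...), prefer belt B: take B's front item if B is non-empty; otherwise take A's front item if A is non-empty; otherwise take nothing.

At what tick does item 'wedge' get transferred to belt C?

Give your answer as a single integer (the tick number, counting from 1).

Answer: 7

Derivation:
Tick 1: prefer A, take orb from A; A=[urn,jar] B=[disk,grate,beam,wedge] C=[orb]
Tick 2: prefer B, take disk from B; A=[urn,jar] B=[grate,beam,wedge] C=[orb,disk]
Tick 3: prefer A, take urn from A; A=[jar] B=[grate,beam,wedge] C=[orb,disk,urn]
Tick 4: prefer B, take grate from B; A=[jar] B=[beam,wedge] C=[orb,disk,urn,grate]
Tick 5: prefer A, take jar from A; A=[-] B=[beam,wedge] C=[orb,disk,urn,grate,jar]
Tick 6: prefer B, take beam from B; A=[-] B=[wedge] C=[orb,disk,urn,grate,jar,beam]
Tick 7: prefer A, take wedge from B; A=[-] B=[-] C=[orb,disk,urn,grate,jar,beam,wedge]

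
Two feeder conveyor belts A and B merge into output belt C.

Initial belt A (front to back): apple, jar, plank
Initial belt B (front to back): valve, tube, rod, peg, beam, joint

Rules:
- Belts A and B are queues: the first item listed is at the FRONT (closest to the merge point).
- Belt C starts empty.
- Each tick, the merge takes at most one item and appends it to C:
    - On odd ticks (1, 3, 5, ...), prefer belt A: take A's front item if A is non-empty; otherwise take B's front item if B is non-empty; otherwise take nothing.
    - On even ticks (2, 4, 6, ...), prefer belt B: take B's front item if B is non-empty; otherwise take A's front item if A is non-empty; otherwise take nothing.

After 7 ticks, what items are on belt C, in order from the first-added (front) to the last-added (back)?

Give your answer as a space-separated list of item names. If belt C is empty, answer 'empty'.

Answer: apple valve jar tube plank rod peg

Derivation:
Tick 1: prefer A, take apple from A; A=[jar,plank] B=[valve,tube,rod,peg,beam,joint] C=[apple]
Tick 2: prefer B, take valve from B; A=[jar,plank] B=[tube,rod,peg,beam,joint] C=[apple,valve]
Tick 3: prefer A, take jar from A; A=[plank] B=[tube,rod,peg,beam,joint] C=[apple,valve,jar]
Tick 4: prefer B, take tube from B; A=[plank] B=[rod,peg,beam,joint] C=[apple,valve,jar,tube]
Tick 5: prefer A, take plank from A; A=[-] B=[rod,peg,beam,joint] C=[apple,valve,jar,tube,plank]
Tick 6: prefer B, take rod from B; A=[-] B=[peg,beam,joint] C=[apple,valve,jar,tube,plank,rod]
Tick 7: prefer A, take peg from B; A=[-] B=[beam,joint] C=[apple,valve,jar,tube,plank,rod,peg]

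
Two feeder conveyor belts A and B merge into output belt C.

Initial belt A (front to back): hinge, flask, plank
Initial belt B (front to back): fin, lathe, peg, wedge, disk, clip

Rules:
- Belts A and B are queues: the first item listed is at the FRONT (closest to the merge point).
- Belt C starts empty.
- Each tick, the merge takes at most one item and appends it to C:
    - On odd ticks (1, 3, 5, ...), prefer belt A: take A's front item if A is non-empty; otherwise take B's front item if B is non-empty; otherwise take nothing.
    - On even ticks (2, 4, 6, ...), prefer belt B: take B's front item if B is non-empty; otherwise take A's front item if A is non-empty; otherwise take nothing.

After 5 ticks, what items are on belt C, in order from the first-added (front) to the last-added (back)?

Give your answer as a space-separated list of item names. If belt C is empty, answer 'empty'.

Tick 1: prefer A, take hinge from A; A=[flask,plank] B=[fin,lathe,peg,wedge,disk,clip] C=[hinge]
Tick 2: prefer B, take fin from B; A=[flask,plank] B=[lathe,peg,wedge,disk,clip] C=[hinge,fin]
Tick 3: prefer A, take flask from A; A=[plank] B=[lathe,peg,wedge,disk,clip] C=[hinge,fin,flask]
Tick 4: prefer B, take lathe from B; A=[plank] B=[peg,wedge,disk,clip] C=[hinge,fin,flask,lathe]
Tick 5: prefer A, take plank from A; A=[-] B=[peg,wedge,disk,clip] C=[hinge,fin,flask,lathe,plank]

Answer: hinge fin flask lathe plank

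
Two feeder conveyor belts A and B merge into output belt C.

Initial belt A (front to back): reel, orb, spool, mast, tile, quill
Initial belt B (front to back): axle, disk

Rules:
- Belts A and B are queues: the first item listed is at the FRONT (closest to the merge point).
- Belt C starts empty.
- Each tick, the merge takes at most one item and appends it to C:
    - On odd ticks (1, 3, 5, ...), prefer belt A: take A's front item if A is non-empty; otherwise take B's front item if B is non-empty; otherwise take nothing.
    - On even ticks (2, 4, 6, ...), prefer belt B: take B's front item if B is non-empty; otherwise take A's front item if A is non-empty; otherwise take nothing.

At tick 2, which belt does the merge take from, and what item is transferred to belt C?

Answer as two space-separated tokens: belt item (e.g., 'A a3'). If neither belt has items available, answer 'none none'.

Tick 1: prefer A, take reel from A; A=[orb,spool,mast,tile,quill] B=[axle,disk] C=[reel]
Tick 2: prefer B, take axle from B; A=[orb,spool,mast,tile,quill] B=[disk] C=[reel,axle]

Answer: B axle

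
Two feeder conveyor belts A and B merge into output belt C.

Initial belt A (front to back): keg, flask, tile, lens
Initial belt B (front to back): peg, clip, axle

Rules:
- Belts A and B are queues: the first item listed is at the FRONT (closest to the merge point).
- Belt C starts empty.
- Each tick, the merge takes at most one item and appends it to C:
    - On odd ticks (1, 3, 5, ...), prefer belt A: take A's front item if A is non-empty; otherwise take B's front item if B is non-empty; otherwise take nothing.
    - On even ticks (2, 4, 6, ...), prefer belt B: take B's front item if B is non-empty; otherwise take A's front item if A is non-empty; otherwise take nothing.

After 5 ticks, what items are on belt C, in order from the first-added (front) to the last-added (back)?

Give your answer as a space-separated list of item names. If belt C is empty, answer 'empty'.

Tick 1: prefer A, take keg from A; A=[flask,tile,lens] B=[peg,clip,axle] C=[keg]
Tick 2: prefer B, take peg from B; A=[flask,tile,lens] B=[clip,axle] C=[keg,peg]
Tick 3: prefer A, take flask from A; A=[tile,lens] B=[clip,axle] C=[keg,peg,flask]
Tick 4: prefer B, take clip from B; A=[tile,lens] B=[axle] C=[keg,peg,flask,clip]
Tick 5: prefer A, take tile from A; A=[lens] B=[axle] C=[keg,peg,flask,clip,tile]

Answer: keg peg flask clip tile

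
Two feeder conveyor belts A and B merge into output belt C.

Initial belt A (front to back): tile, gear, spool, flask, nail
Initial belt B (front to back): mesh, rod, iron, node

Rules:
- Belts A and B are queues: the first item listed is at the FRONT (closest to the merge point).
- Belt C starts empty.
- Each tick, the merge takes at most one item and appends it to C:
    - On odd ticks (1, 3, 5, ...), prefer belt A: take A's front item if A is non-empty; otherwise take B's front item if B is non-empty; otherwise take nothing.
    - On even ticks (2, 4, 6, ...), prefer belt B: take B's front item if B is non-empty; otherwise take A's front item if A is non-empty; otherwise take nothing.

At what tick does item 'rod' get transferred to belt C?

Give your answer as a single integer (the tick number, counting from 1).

Tick 1: prefer A, take tile from A; A=[gear,spool,flask,nail] B=[mesh,rod,iron,node] C=[tile]
Tick 2: prefer B, take mesh from B; A=[gear,spool,flask,nail] B=[rod,iron,node] C=[tile,mesh]
Tick 3: prefer A, take gear from A; A=[spool,flask,nail] B=[rod,iron,node] C=[tile,mesh,gear]
Tick 4: prefer B, take rod from B; A=[spool,flask,nail] B=[iron,node] C=[tile,mesh,gear,rod]

Answer: 4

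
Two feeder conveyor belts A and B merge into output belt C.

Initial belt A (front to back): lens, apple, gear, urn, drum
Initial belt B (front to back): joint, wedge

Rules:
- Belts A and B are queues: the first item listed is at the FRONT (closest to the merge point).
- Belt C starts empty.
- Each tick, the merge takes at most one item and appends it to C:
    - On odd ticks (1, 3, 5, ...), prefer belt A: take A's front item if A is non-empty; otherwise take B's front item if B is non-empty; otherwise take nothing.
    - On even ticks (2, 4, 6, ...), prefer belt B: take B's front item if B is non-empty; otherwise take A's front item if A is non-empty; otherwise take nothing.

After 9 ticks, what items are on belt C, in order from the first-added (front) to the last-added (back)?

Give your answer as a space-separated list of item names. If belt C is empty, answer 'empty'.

Tick 1: prefer A, take lens from A; A=[apple,gear,urn,drum] B=[joint,wedge] C=[lens]
Tick 2: prefer B, take joint from B; A=[apple,gear,urn,drum] B=[wedge] C=[lens,joint]
Tick 3: prefer A, take apple from A; A=[gear,urn,drum] B=[wedge] C=[lens,joint,apple]
Tick 4: prefer B, take wedge from B; A=[gear,urn,drum] B=[-] C=[lens,joint,apple,wedge]
Tick 5: prefer A, take gear from A; A=[urn,drum] B=[-] C=[lens,joint,apple,wedge,gear]
Tick 6: prefer B, take urn from A; A=[drum] B=[-] C=[lens,joint,apple,wedge,gear,urn]
Tick 7: prefer A, take drum from A; A=[-] B=[-] C=[lens,joint,apple,wedge,gear,urn,drum]
Tick 8: prefer B, both empty, nothing taken; A=[-] B=[-] C=[lens,joint,apple,wedge,gear,urn,drum]
Tick 9: prefer A, both empty, nothing taken; A=[-] B=[-] C=[lens,joint,apple,wedge,gear,urn,drum]

Answer: lens joint apple wedge gear urn drum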